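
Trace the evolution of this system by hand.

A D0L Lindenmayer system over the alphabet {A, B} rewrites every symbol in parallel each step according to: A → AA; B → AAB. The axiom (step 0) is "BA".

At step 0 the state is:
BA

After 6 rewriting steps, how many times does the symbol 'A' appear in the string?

190

0) BA
1) AABAA
2) AAAAAABAAAA
3) AAAAAAAAAAAAAABAAAAAAAA
4) AAAAAAAAAAAAAAAAAAAAAAAAAAAAAABAAAAAAAAAAAAAAAA
5) AAAAAAAAAAAAAAAAAAAAAAAAAAAAAAAAAAAAAAAAAAAAAAAAAAAAAAAAAAAAAABAAAAAAAAAAAAAAAAAAAAAAAAAAAAAAAA
6) AAAAAAAAAAAAAAAAAAAAAAAAAAAAAAAAAAAAAAAAAAAAAAAAAAAAAAAAAA…AAAAAAAAAAAAAAAAAAAAAAAAAAAAAAAAAAAAAAAAAAAAAAAAAAAAAAAAAA  (len 191)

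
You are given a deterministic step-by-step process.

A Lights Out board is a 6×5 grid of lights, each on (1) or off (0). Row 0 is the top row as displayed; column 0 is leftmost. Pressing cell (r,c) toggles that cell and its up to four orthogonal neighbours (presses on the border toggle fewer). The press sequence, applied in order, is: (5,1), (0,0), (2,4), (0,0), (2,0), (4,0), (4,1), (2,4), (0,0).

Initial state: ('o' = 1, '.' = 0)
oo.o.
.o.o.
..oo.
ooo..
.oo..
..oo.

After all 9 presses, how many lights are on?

10

t=0: oo.o.
.o.o.
..oo.
ooo..
.oo..
..oo.
t=1: oo.o.
.o.o.
..oo.
ooo..
..o..
oo.o.
t=2: ...o.
oo.o.
..oo.
ooo..
..o..
oo.o.
t=3: ...o.
oo.oo
..o.o
ooo.o
..o..
oo.o.
t=4: oo.o.
.o.oo
..o.o
ooo.o
..o..
oo.o.
t=5: oo.o.
oo.oo
ooo.o
.oo.o
..o..
oo.o.
t=6: oo.o.
oo.oo
ooo.o
ooo.o
ooo..
.o.o.
t=7: oo.o.
oo.oo
ooo.o
o.o.o
.....
...o.
t=8: oo.o.
oo.o.
oooo.
o.o..
.....
...o.
t=9: ...o.
.o.o.
oooo.
o.o..
.....
...o.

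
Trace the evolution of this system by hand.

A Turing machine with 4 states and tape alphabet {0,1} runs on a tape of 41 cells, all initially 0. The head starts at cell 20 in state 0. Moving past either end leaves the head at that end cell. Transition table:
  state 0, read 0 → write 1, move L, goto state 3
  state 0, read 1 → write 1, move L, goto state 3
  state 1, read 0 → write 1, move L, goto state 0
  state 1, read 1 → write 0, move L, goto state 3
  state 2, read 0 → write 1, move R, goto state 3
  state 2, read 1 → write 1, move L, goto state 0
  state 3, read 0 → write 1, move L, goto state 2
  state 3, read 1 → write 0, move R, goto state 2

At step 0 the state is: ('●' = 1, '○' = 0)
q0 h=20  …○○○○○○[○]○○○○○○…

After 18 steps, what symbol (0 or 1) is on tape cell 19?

1

0) q0 h=20  …○○○○○○[○]○○○○○○…
1) q3 h=19  …○○○○○○[○]●○○○○○…
2) q2 h=18  …○○○○○○[○]●●○○○○…
3) q3 h=19  …○○○○○●[●]●○○○○○…
4) q2 h=20  …○○○○●○[●]○○○○○○…
5) q0 h=19  …○○○○○●[○]●○○○○○…
6) q3 h=18  …○○○○○○[●]●●○○○○…
7) q2 h=19  …○○○○○○[●]●○○○○○…
8) q0 h=18  …○○○○○○[○]●●○○○○…
9) q3 h=17  …○○○○○○[○]●●●○○○…
10) q2 h=16  …○○○○○○[○]●●●●○○…
11) q3 h=17  …○○○○○●[●]●●●○○○…
12) q2 h=18  …○○○○●○[●]●●○○○○…
13) q0 h=17  …○○○○○●[○]●●●○○○…
14) q3 h=16  …○○○○○○[●]●●●●○○…
15) q2 h=17  …○○○○○○[●]●●●○○○…
16) q0 h=16  …○○○○○○[○]●●●●○○…
17) q3 h=15  …○○○○○○[○]●●●●●○…
18) q2 h=14  …○○○○○○[○]●●●●●●…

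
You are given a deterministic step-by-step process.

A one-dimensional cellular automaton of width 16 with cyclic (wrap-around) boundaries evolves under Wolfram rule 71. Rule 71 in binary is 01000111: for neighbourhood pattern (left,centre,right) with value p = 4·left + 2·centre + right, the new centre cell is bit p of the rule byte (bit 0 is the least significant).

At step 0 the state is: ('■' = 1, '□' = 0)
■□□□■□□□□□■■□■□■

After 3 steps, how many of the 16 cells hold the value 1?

gen 0: ■□□□■□□□□□■■□■□■
gen 1: ■□■■■□■■■■□■□■□□
gen 2: ■□□□■□□□□■□■□■□■
gen 3: ■□■■■□■■■■□■□■□□

10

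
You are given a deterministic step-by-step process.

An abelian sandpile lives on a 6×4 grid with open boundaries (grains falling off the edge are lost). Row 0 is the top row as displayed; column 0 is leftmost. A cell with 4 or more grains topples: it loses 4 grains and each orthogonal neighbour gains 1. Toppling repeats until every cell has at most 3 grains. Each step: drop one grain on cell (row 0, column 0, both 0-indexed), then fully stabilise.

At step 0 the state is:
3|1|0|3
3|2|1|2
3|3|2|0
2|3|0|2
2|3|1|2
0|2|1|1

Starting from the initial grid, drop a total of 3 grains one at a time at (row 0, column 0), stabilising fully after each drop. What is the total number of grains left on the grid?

39

t=0: 3|1|0|3
3|2|1|2
3|3|2|0
2|3|0|2
2|3|1|2
0|2|1|1
t=1: 1|3|0|3
2|0|2|2
2|2|3|0
1|2|1|2
0|1|2|2
1|3|1|1
t=2: 2|3|0|3
2|0|2|2
2|2|3|0
1|2|1|2
0|1|2|2
1|3|1|1
t=3: 3|3|0|3
2|0|2|2
2|2|3|0
1|2|1|2
0|1|2|2
1|3|1|1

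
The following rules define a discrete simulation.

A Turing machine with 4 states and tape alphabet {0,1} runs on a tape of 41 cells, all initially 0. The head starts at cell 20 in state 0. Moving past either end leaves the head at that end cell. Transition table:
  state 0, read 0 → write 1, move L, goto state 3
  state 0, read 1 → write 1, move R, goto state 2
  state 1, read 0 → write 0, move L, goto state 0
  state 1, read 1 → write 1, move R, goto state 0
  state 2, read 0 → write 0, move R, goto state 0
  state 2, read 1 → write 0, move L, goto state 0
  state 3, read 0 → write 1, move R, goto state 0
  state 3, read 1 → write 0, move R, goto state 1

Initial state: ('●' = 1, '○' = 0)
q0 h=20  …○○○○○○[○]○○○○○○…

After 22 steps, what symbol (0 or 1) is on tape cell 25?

[0] q0 h=20  …○○○○○○[○]○○○○○○…
[1] q3 h=19  …○○○○○○[○]●○○○○○…
[2] q0 h=20  …○○○○○●[●]○○○○○○…
[3] q2 h=21  …○○○○●●[○]○○○○○○…
[4] q0 h=22  …○○○●●○[○]○○○○○○…
[5] q3 h=21  …○○○○●●[○]●○○○○○…
[6] q0 h=22  …○○○●●●[●]○○○○○○…
[7] q2 h=23  …○○●●●●[○]○○○○○○…
[8] q0 h=24  …○●●●●○[○]○○○○○○…
[9] q3 h=23  …○○●●●●[○]●○○○○○…
[10] q0 h=24  …○●●●●●[●]○○○○○○…
[11] q2 h=25  …●●●●●●[○]○○○○○○…
[12] q0 h=26  …●●●●●○[○]○○○○○○…
[13] q3 h=25  …●●●●●●[○]●○○○○○…
[14] q0 h=26  …●●●●●●[●]○○○○○○…
[15] q2 h=27  …●●●●●●[○]○○○○○○…
[16] q0 h=28  …●●●●●○[○]○○○○○○…
[17] q3 h=27  …●●●●●●[○]●○○○○○…
[18] q0 h=28  …●●●●●●[●]○○○○○○…
[19] q2 h=29  …●●●●●●[○]○○○○○○…
[20] q0 h=30  …●●●●●○[○]○○○○○○…
[21] q3 h=29  …●●●●●●[○]●○○○○○…
[22] q0 h=30  …●●●●●●[●]○○○○○○…

1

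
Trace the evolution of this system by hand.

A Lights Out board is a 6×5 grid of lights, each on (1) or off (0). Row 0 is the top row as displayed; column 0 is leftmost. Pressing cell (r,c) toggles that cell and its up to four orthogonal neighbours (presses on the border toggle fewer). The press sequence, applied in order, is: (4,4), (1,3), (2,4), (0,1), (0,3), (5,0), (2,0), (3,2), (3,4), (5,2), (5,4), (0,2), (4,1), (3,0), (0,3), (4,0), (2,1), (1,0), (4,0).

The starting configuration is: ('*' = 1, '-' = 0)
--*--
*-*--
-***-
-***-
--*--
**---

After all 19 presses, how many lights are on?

16

0) --*--
*-*--
-***-
-***-
--*--
**---
1) --*--
*-*--
-***-
-****
--***
**--*
2) --**-
*--**
-**--
-****
--***
**--*
3) --**-
*--*-
-****
-***-
--***
**--*
4) **-*-
**-*-
-****
-***-
--***
**--*
5) ***-*
**---
-****
-***-
--***
**--*
6) ***-*
**---
-****
-***-
*-***
----*
7) ***-*
-*---
*-***
****-
*-***
----*
8) ***-*
-*---
*--**
*----
*--**
----*
9) ***-*
-*---
*--*-
*--**
*--*-
----*
10) ***-*
-*---
*--*-
*--**
*-**-
-****
11) ***-*
-*---
*--*-
*--**
*-***
-**--
12) *--**
-**--
*--*-
*--**
*-***
-**--
13) *--**
-**--
*--*-
**-**
-*-**
--*--
14) *--**
-**--
---*-
---**
**-**
--*--
15) *-*--
-***-
---*-
---**
**-**
--*--
16) *-*--
-***-
---*-
*--**
---**
*-*--
17) *-*--
--**-
****-
**-**
---**
*-*--
18) --*--
****-
-***-
**-**
---**
*-*--
19) --*--
****-
-***-
-*-**
**-**
--*--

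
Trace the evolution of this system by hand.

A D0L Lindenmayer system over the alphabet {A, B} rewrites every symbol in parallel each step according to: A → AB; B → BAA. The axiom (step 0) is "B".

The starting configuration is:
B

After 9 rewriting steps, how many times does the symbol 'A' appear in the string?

1970

k=0  B
k=1  BAA
k=2  BAAABAB
k=3  BAAABABABBAAABBAA
k=4  BAAABABABBAAABBAAABBAABAAABABABBAABAAABAB
k=5  BAAABABABBAAABBAAABBAABAAABABABBAABAAABABABBAABAAABABBAAABABABBAAABBAAABBAABAAABABBAAABABABBAAABBAA
k=6  BAAABABABBAAABBAAABBAABAAABABABBAABAAABABABBAABAAABABBAAAB…BAAABABABBAAABBAABAAABABABBAAABBAAABBAABAAABABABBAABAAABAB  (len 239)
k=7  BAAABABABBAAABBAAABBAABAAABABABBAABAAABABABBAABAAABABBAAAB…ABBAABAAABABBAAABABABBAAABBAAABBAABAAABABBAAABABABBAAABBAA  (len 577)
k=8  BAAABABABBAAABBAAABBAABAAABABABBAABAAABABABBAABAAABABBAAAB…BAAABABABBAAABBAABAAABABABBAAABBAAABBAABAAABABABBAABAAABAB  (len 1393)
k=9  BAAABABABBAAABBAAABBAABAAABABABBAABAAABABABBAABAAABABBAAAB…ABBAABAAABABBAAABABABBAAABBAAABBAABAAABABBAAABABABBAAABBAA  (len 3363)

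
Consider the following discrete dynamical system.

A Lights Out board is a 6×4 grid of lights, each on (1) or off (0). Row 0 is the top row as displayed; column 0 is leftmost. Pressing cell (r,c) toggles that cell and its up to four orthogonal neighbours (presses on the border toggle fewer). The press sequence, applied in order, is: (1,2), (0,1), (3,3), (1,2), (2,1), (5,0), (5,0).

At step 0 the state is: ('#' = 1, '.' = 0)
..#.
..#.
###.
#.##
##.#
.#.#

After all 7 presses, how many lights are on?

0) ..#.
..#.
###.
#.##
##.#
.#.#
1) ....
.#.#
##..
#.##
##.#
.#.#
2) ###.
...#
##..
#.##
##.#
.#.#
3) ###.
...#
##.#
#...
##..
.#.#
4) ##..
.##.
####
#...
##..
.#.#
5) ##..
..#.
...#
##..
##..
.#.#
6) ##..
..#.
...#
##..
.#..
#..#
7) ##..
..#.
...#
##..
##..
.#.#

10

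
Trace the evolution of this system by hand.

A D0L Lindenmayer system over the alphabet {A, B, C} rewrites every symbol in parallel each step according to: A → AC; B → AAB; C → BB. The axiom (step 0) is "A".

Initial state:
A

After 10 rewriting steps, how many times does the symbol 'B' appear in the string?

t=0: A
t=1: AC
t=2: ACBB
t=3: ACBBAABAAB
t=4: ACBBAABAABACACAABACACAAB
t=5: ACBBAABAABACACAABACACAABACBBACBBACACAABACBBACBBACACAAB
t=6: ACBBAABAABACACAABACACAABACBBACBBACACAABACBBACBBACACAABACBB…BBAABAABACBBACBBACACAABACBBAABAABACBBAABAABACBBACBBACACAAB  (len 124)
t=7: ACBBAABAABACACAABACACAABACBBACBBACACAABACBBACBBACACAABACBB…CBBAABAABACACAABACACAABACBBAABAABACBBAABAABACBBACBBACACAAB  (len 290)
t=8: ACBBAABAABACACAABACACAABACBBACBBACACAABACBBACBBACACAABACBB…CBBAABAABACACAABACACAABACBBAABAABACBBAABAABACBBACBBACACAAB  (len 672)
t=9: ACBBAABAABACACAABACACAABACBBACBBACACAABACBBACBBACACAABACBB…CBBAABAABACACAABACACAABACBBAABAABACBBAABAABACBBACBBACACAAB  (len 1550)
t=10: ACBBAABAABACACAABACACAABACBBACBBACACAABACBBACBBACACAABACBB…CBBAABAABACACAABACACAABACBBAABAABACBBAABAABACBBACBBACACAAB  (len 3588)

1138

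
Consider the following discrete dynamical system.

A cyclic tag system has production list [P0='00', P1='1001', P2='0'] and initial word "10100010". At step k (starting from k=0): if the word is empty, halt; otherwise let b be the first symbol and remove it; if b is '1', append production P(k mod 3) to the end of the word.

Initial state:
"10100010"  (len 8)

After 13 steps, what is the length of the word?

step 0: "10100010"  (len 8)
step 1: "010001000"  (len 9)
step 2: "10001000"  (len 8)
step 3: "00010000"  (len 8)
step 4: "0010000"  (len 7)
step 5: "010000"  (len 6)
step 6: "10000"  (len 5)
step 7: "000000"  (len 6)
step 8: "00000"  (len 5)
step 9: "0000"  (len 4)
step 10: "000"  (len 3)
step 11: "00"  (len 2)
step 12: "0"  (len 1)
step 13: (halted — word empty)

0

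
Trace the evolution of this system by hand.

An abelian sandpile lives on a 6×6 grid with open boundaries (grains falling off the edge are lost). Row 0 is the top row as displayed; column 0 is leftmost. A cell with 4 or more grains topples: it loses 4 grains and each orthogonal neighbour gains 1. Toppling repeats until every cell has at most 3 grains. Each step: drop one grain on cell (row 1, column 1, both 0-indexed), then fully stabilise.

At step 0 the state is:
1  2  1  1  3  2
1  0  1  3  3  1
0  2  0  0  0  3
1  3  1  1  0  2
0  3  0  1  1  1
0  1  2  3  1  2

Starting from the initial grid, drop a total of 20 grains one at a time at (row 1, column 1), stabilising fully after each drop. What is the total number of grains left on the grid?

57

k=0  1  2  1  1  3  2
1  0  1  3  3  1
0  2  0  0  0  3
1  3  1  1  0  2
0  3  0  1  1  1
0  1  2  3  1  2
k=1  1  2  1  1  3  2
1  1  1  3  3  1
0  2  0  0  0  3
1  3  1  1  0  2
0  3  0  1  1  1
0  1  2  3  1  2
k=2  1  2  1  1  3  2
1  2  1  3  3  1
0  2  0  0  0  3
1  3  1  1  0  2
0  3  0  1  1  1
0  1  2  3  1  2
k=3  1  2  1  1  3  2
1  3  1  3  3  1
0  2  0  0  0  3
1  3  1  1  0  2
0  3  0  1  1  1
0  1  2  3  1  2
k=4  1  3  1  1  3  2
2  0  2  3  3  1
0  3  0  0  0  3
1  3  1  1  0  2
0  3  0  1  1  1
0  1  2  3  1  2
k=5  1  3  1  1  3  2
2  1  2  3  3  1
0  3  0  0  0  3
1  3  1  1  0  2
0  3  0  1  1  1
0  1  2  3  1  2
k=6  1  3  1  1  3  2
2  2  2  3  3  1
0  3  0  0  0  3
1  3  1  1  0  2
0  3  0  1  1  1
0  1  2  3  1  2
k=7  1  3  1  1  3  2
2  3  2  3  3  1
0  3  0  0  0  3
1  3  1  1  0  2
0  3  0  1  1  1
0  1  2  3  1  2
k=8  2  0  2  1  3  2
3  2  3  3  3  1
1  1  1  0  0  3
2  1  2  1  0  2
1  0  1  1  1  1
0  2  2  3  1  2
k=9  2  0  2  1  3  2
3  3  3  3  3  1
1  1  1  0  0  3
2  1  2  1  0  2
1  0  1  1  1  1
0  2  2  3  1  2
k=10  3  1  3  3  0  3
0  2  1  1  1  2
2  2  2  1  1  3
2  1  2  1  0  2
1  0  1  1  1  1
0  2  2  3  1  2
k=11  3  1  3  3  0  3
0  3  1  1  1  2
2  2  2  1  1  3
2  1  2  1  0  2
1  0  1  1  1  1
0  2  2  3  1  2
k=12  3  2  3  3  0  3
1  0  2  1  1  2
2  3  2  1  1  3
2  1  2  1  0  2
1  0  1  1  1  1
0  2  2  3  1  2
k=13  3  2  3  3  0  3
1  1  2  1  1  2
2  3  2  1  1  3
2  1  2  1  0  2
1  0  1  1  1  1
0  2  2  3  1  2
k=14  3  2  3  3  0  3
1  2  2  1  1  2
2  3  2  1  1  3
2  1  2  1  0  2
1  0  1  1  1  1
0  2  2  3  1  2
k=15  3  2  3  3  0  3
1  3  2  1  1  2
2  3  2  1  1  3
2  1  2  1  0  2
1  0  1  1  1  1
0  2  2  3  1  2
k=16  3  3  3  3  0  3
2  1  3  1  1  2
3  0  3  1  1  3
2  2  2  1  0  2
1  0  1  1  1  1
0  2  2  3  1  2
k=17  3  3  3  3  0  3
2  2  3  1  1  2
3  0  3  1  1  3
2  2  2  1  0  2
1  0  1  1  1  1
0  2  2  3  1  2
k=18  3  3  3  3  0  3
2  3  3  1  1  2
3  0  3  1  1  3
2  2  2  1  0  2
1  0  1  1  1  1
0  2  2  3  1  2
k=19  1  2  2  0  1  3
1  3  2  3  1  2
0  3  0  2  1  3
3  2  3  1  0  2
1  0  1  1  1  1
0  2  2  3  1  2
k=20  1  3  2  0  1  3
2  1  3  3  1  2
1  0  1  2  1  3
3  3  3  1  0  2
1  0  1  1  1  1
0  2  2  3  1  2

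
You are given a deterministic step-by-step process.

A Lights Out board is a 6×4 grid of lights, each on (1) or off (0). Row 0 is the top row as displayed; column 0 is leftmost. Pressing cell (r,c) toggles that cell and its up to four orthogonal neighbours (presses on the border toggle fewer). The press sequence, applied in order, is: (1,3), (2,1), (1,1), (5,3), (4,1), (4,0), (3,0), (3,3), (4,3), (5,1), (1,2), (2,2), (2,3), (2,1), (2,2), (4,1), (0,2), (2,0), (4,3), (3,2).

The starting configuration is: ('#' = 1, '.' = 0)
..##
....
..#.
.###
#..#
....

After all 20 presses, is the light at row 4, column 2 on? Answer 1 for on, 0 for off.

k=0  ..##
....
..#.
.###
#..#
....
k=1  ..#.
..##
..##
.###
#..#
....
k=2  ..#.
.###
##.#
..##
#..#
....
k=3  .##.
#..#
#..#
..##
#..#
....
k=4  .##.
#..#
#..#
..##
#...
..##
k=5  .##.
#..#
#..#
.###
.##.
.###
k=6  .##.
#..#
#..#
####
#.#.
####
k=7  .##.
#..#
...#
..##
..#.
####
k=8  .##.
#..#
....
....
..##
####
k=9  .##.
#..#
....
...#
....
###.
k=10  .##.
#..#
....
...#
.#..
....
k=11  .#..
###.
..#.
...#
.#..
....
k=12  .#..
##..
.#.#
..##
.#..
....
k=13  .#..
##.#
.##.
..#.
.#..
....
k=14  .#..
#..#
#...
.##.
.#..
....
k=15  .#..
#.##
####
.#..
.#..
....
k=16  .#..
#.##
####
....
#.#.
.#..
k=17  ..##
#..#
####
....
#.#.
.#..
k=18  ..##
...#
..##
#...
#.#.
.#..
k=19  ..##
...#
..##
#..#
#..#
.#.#
k=20  ..##
...#
...#
###.
#.##
.#.#

1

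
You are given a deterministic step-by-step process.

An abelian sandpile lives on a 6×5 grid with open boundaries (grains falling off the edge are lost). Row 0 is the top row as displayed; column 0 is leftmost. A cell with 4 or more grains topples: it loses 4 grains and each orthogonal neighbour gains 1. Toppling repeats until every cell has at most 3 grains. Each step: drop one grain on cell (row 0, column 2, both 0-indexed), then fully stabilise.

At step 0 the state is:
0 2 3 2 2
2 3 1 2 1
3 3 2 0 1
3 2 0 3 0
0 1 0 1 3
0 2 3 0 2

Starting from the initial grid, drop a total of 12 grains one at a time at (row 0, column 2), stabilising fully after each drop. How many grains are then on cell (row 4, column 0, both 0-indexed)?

1

k=0  0 2 3 2 2
2 3 1 2 1
3 3 2 0 1
3 2 0 3 0
0 1 0 1 3
0 2 3 0 2
k=1  0 3 0 3 2
2 3 2 2 1
3 3 2 0 1
3 2 0 3 0
0 1 0 1 3
0 2 3 0 2
k=2  0 3 1 3 2
2 3 2 2 1
3 3 2 0 1
3 2 0 3 0
0 1 0 1 3
0 2 3 0 2
k=3  0 3 2 3 2
2 3 2 2 1
3 3 2 0 1
3 2 0 3 0
0 1 0 1 3
0 2 3 0 2
k=4  0 3 3 3 2
2 3 2 2 1
3 3 2 0 1
3 2 0 3 0
0 1 0 1 3
0 2 3 0 2
k=5  2 1 3 1 3
0 3 2 0 2
2 3 0 2 1
1 0 2 3 0
1 2 0 1 3
0 2 3 0 2
k=6  2 2 0 2 3
0 3 3 0 2
2 3 0 2 1
1 0 2 3 0
1 2 0 1 3
0 2 3 0 2
k=7  2 2 1 2 3
0 3 3 0 2
2 3 0 2 1
1 0 2 3 0
1 2 0 1 3
0 2 3 0 2
k=8  2 2 2 2 3
0 3 3 0 2
2 3 0 2 1
1 0 2 3 0
1 2 0 1 3
0 2 3 0 2
k=9  2 2 3 2 3
0 3 3 0 2
2 3 0 2 1
1 0 2 3 0
1 2 0 1 3
0 2 3 0 2
k=10  3 0 2 3 3
1 2 1 1 2
3 0 2 2 1
1 1 2 3 0
1 2 0 1 3
0 2 3 0 2
k=11  3 0 3 3 3
1 2 1 1 2
3 0 2 2 1
1 1 2 3 0
1 2 0 1 3
0 2 3 0 2
k=12  3 1 1 1 0
1 2 2 2 3
3 0 2 2 1
1 1 2 3 0
1 2 0 1 3
0 2 3 0 2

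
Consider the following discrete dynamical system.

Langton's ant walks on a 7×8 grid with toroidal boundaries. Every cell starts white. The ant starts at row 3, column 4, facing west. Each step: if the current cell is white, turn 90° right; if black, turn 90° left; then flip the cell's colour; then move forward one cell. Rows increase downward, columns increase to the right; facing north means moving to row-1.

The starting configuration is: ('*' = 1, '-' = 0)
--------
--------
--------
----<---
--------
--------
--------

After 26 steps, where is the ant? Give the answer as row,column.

step 0: --------
--------
--------
----<---
--------
--------
--------
step 1: --------
--------
----^---
----*---
--------
--------
--------
step 2: --------
--------
----*>--
----*---
--------
--------
--------
step 3: --------
--------
----**--
----*v--
--------
--------
--------
step 4: --------
--------
----**--
----<*--
--------
--------
--------
step 5: --------
--------
----**--
-----*--
----v---
--------
--------
step 6: --------
--------
----**--
-----*--
---<*---
--------
--------
step 7: --------
--------
----**--
---^-*--
---**---
--------
--------
step 8: --------
--------
----**--
---*>*--
---**---
--------
--------
step 9: --------
--------
----**--
---***--
---*v---
--------
--------
step 10: --------
--------
----**--
---***--
---*->--
--------
--------
step 11: --------
--------
----**--
---***--
---*-*--
-----v--
--------
step 12: --------
--------
----**--
---***--
---*-*--
----<*--
--------
step 13: --------
--------
----**--
---***--
---*^*--
----**--
--------
step 14: --------
--------
----**--
---***--
---**>--
----**--
--------
step 15: --------
--------
----**--
---**^--
---**---
----**--
--------
step 16: --------
--------
----**--
---*<---
---**---
----**--
--------
step 17: --------
--------
----**--
---*----
---*v---
----**--
--------
step 18: --------
--------
----**--
---*----
---*->--
----**--
--------
step 19: --------
--------
----**--
---*----
---*-*--
----*v--
--------
step 20: --------
--------
----**--
---*----
---*-*--
----*->-
--------
step 21: --------
--------
----**--
---*----
---*-*--
----*-*-
------v-
step 22: --------
--------
----**--
---*----
---*-*--
----*-*-
-----<*-
step 23: --------
--------
----**--
---*----
---*-*--
----*^*-
-----**-
step 24: --------
--------
----**--
---*----
---*-*--
----**>-
-----**-
step 25: --------
--------
----**--
---*----
---*-*^-
----**--
-----**-
step 26: --------
--------
----**--
---*----
---*-**>
----**--
-----**-

4,7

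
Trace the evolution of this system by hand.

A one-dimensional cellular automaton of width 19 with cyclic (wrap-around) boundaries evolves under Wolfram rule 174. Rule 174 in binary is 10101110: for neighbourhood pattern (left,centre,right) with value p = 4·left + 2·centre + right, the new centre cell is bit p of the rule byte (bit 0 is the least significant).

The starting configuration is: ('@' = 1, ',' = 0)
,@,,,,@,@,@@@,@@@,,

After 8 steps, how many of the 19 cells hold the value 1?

step 0: ,@,,,,@,@,@@@,@@@,,
step 1: @@,,,@@@@@@@,@@@,,,
step 2: @,,,@@@@@@@,@@@,,,@
step 3: ,,,@@@@@@@,@@@,,,@@
step 4: ,,@@@@@@@,@@@,,,@@,
step 5: ,@@@@@@@,@@@,,,@@,,
step 6: @@@@@@@,@@@,,,@@,,,
step 7: @@@@@@,@@@,,,@@,,,@
step 8: @@@@@,@@@,,,@@,,,@@

12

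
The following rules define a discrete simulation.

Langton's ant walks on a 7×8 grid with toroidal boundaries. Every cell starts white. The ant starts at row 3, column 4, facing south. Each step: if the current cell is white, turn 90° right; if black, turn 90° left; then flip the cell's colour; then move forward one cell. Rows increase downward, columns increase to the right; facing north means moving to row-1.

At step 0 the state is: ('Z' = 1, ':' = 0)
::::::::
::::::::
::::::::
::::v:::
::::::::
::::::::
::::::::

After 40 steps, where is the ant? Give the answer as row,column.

t=0: ::::::::
::::::::
::::::::
::::v:::
::::::::
::::::::
::::::::
t=1: ::::::::
::::::::
::::::::
:::<Z:::
::::::::
::::::::
::::::::
t=2: ::::::::
::::::::
:::^::::
:::ZZ:::
::::::::
::::::::
::::::::
t=3: ::::::::
::::::::
:::Z>:::
:::ZZ:::
::::::::
::::::::
::::::::
t=4: ::::::::
::::::::
:::ZZ:::
:::Zv:::
::::::::
::::::::
::::::::
t=5: ::::::::
::::::::
:::ZZ:::
:::Z:>::
::::::::
::::::::
::::::::
t=6: ::::::::
::::::::
:::ZZ:::
:::Z:Z::
:::::v::
::::::::
::::::::
t=7: ::::::::
::::::::
:::ZZ:::
:::Z:Z::
::::<Z::
::::::::
::::::::
t=8: ::::::::
::::::::
:::ZZ:::
:::Z^Z::
::::ZZ::
::::::::
::::::::
t=9: ::::::::
::::::::
:::ZZ:::
:::ZZ>::
::::ZZ::
::::::::
::::::::
t=10: ::::::::
::::::::
:::ZZ^::
:::ZZ:::
::::ZZ::
::::::::
::::::::
t=11: ::::::::
::::::::
:::ZZZ>:
:::ZZ:::
::::ZZ::
::::::::
::::::::
t=12: ::::::::
::::::::
:::ZZZZ:
:::ZZ:v:
::::ZZ::
::::::::
::::::::
t=13: ::::::::
::::::::
:::ZZZZ:
:::ZZ<Z:
::::ZZ::
::::::::
::::::::
t=14: ::::::::
::::::::
:::ZZ^Z:
:::ZZZZ:
::::ZZ::
::::::::
::::::::
t=15: ::::::::
::::::::
:::Z<:Z:
:::ZZZZ:
::::ZZ::
::::::::
::::::::
t=16: ::::::::
::::::::
:::Z::Z:
:::ZvZZ:
::::ZZ::
::::::::
::::::::
t=17: ::::::::
::::::::
:::Z::Z:
:::Z:>Z:
::::ZZ::
::::::::
::::::::
t=18: ::::::::
::::::::
:::Z:^Z:
:::Z::Z:
::::ZZ::
::::::::
::::::::
t=19: ::::::::
::::::::
:::Z:Z>:
:::Z::Z:
::::ZZ::
::::::::
::::::::
t=20: ::::::::
::::::^:
:::Z:Z::
:::Z::Z:
::::ZZ::
::::::::
::::::::
t=21: ::::::::
::::::Z>
:::Z:Z::
:::Z::Z:
::::ZZ::
::::::::
::::::::
t=22: ::::::::
::::::ZZ
:::Z:Z:v
:::Z::Z:
::::ZZ::
::::::::
::::::::
t=23: ::::::::
::::::ZZ
:::Z:Z<Z
:::Z::Z:
::::ZZ::
::::::::
::::::::
t=24: ::::::::
::::::^Z
:::Z:ZZZ
:::Z::Z:
::::ZZ::
::::::::
::::::::
t=25: ::::::::
:::::<:Z
:::Z:ZZZ
:::Z::Z:
::::ZZ::
::::::::
::::::::
t=26: :::::^::
:::::Z:Z
:::Z:ZZZ
:::Z::Z:
::::ZZ::
::::::::
::::::::
t=27: :::::Z>:
:::::Z:Z
:::Z:ZZZ
:::Z::Z:
::::ZZ::
::::::::
::::::::
t=28: :::::ZZ:
:::::ZvZ
:::Z:ZZZ
:::Z::Z:
::::ZZ::
::::::::
::::::::
t=29: :::::ZZ:
:::::<ZZ
:::Z:ZZZ
:::Z::Z:
::::ZZ::
::::::::
::::::::
t=30: :::::ZZ:
::::::ZZ
:::Z:vZZ
:::Z::Z:
::::ZZ::
::::::::
::::::::
t=31: :::::ZZ:
::::::ZZ
:::Z::>Z
:::Z::Z:
::::ZZ::
::::::::
::::::::
t=32: :::::ZZ:
::::::^Z
:::Z:::Z
:::Z::Z:
::::ZZ::
::::::::
::::::::
t=33: :::::ZZ:
:::::<:Z
:::Z:::Z
:::Z::Z:
::::ZZ::
::::::::
::::::::
t=34: :::::^Z:
:::::Z:Z
:::Z:::Z
:::Z::Z:
::::ZZ::
::::::::
::::::::
t=35: ::::<:Z:
:::::Z:Z
:::Z:::Z
:::Z::Z:
::::ZZ::
::::::::
::::::::
t=36: ::::Z:Z:
:::::Z:Z
:::Z:::Z
:::Z::Z:
::::ZZ::
::::::::
::::^:::
t=37: ::::Z:Z:
:::::Z:Z
:::Z:::Z
:::Z::Z:
::::ZZ::
::::::::
::::Z>::
t=38: ::::ZvZ:
:::::Z:Z
:::Z:::Z
:::Z::Z:
::::ZZ::
::::::::
::::ZZ::
t=39: ::::<ZZ:
:::::Z:Z
:::Z:::Z
:::Z::Z:
::::ZZ::
::::::::
::::ZZ::
t=40: :::::ZZ:
::::vZ:Z
:::Z:::Z
:::Z::Z:
::::ZZ::
::::::::
::::ZZ::

1,4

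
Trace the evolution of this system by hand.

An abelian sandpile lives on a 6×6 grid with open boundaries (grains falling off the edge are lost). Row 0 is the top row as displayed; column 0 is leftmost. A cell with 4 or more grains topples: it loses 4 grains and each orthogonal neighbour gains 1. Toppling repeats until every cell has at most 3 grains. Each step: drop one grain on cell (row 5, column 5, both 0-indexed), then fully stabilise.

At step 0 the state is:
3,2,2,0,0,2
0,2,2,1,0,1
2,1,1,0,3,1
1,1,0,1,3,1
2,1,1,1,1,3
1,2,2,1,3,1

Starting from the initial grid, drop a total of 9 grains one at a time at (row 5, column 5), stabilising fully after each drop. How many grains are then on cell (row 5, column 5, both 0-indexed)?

t=0: 3,2,2,0,0,2
0,2,2,1,0,1
2,1,1,0,3,1
1,1,0,1,3,1
2,1,1,1,1,3
1,2,2,1,3,1
t=1: 3,2,2,0,0,2
0,2,2,1,0,1
2,1,1,0,3,1
1,1,0,1,3,1
2,1,1,1,1,3
1,2,2,1,3,2
t=2: 3,2,2,0,0,2
0,2,2,1,0,1
2,1,1,0,3,1
1,1,0,1,3,1
2,1,1,1,1,3
1,2,2,1,3,3
t=3: 3,2,2,0,0,2
0,2,2,1,0,1
2,1,1,0,3,1
1,1,0,1,3,2
2,1,1,1,3,0
1,2,2,2,0,2
t=4: 3,2,2,0,0,2
0,2,2,1,0,1
2,1,1,0,3,1
1,1,0,1,3,2
2,1,1,1,3,0
1,2,2,2,0,3
t=5: 3,2,2,0,0,2
0,2,2,1,0,1
2,1,1,0,3,1
1,1,0,1,3,2
2,1,1,1,3,1
1,2,2,2,1,0
t=6: 3,2,2,0,0,2
0,2,2,1,0,1
2,1,1,0,3,1
1,1,0,1,3,2
2,1,1,1,3,1
1,2,2,2,1,1
t=7: 3,2,2,0,0,2
0,2,2,1,0,1
2,1,1,0,3,1
1,1,0,1,3,2
2,1,1,1,3,1
1,2,2,2,1,2
t=8: 3,2,2,0,0,2
0,2,2,1,0,1
2,1,1,0,3,1
1,1,0,1,3,2
2,1,1,1,3,1
1,2,2,2,1,3
t=9: 3,2,2,0,0,2
0,2,2,1,0,1
2,1,1,0,3,1
1,1,0,1,3,2
2,1,1,1,3,2
1,2,2,2,2,0

0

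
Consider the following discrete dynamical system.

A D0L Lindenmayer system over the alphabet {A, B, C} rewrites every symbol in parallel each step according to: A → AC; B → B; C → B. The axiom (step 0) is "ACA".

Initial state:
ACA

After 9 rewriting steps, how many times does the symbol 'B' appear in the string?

[0] ACA
[1] ACBAC
[2] ACBBACB
[3] ACBBBACBB
[4] ACBBBBACBBB
[5] ACBBBBBACBBBB
[6] ACBBBBBBACBBBBB
[7] ACBBBBBBBACBBBBBB
[8] ACBBBBBBBBACBBBBBBB
[9] ACBBBBBBBBBACBBBBBBBB

17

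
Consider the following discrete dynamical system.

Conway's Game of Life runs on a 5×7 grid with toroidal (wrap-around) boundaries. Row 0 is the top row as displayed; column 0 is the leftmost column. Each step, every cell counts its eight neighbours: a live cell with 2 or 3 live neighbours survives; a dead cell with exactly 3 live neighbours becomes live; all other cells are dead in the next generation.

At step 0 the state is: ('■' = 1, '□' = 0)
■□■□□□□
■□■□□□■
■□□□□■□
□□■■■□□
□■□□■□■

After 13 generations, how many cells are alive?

0) ■□■□□□□
■□■□□□■
■□□□□■□
□□■■■□□
□■□□■□■
1) □□■■□■□
■□□□□□□
■□■□■■□
■■■■■□■
■■□□■■□
2) ■□■■□■□
□□■□□■□
□□■□■■□
□□□□□□□
□□□□□□□
3) □■■■■□■
□□■□□■□
□□□■■■□
□□□□□□□
□□□□□□□
4) □■■■■■□
□■□□□□■
□□□■■■□
□□□□■□□
□□■■□□□
5) ■■□□■■□
■■□□□□■
□□□■■■□
□□■□□■□
□■□□□■□
6) □□■□■■□
□■■■□□□
■■■■■■□
□□■■□■■
■■■□□■□
7) ■□□□■■■
■□□□□□■
■□□□□■□
□□□□□□□
■□□□□□□
8) □■□□□■□
□■□□■□□
■□□□□□□
□□□□□□■
■□□□□■□
9) ■■□□■■■
■■□□□□□
■□□□□□□
■□□□□□■
■□□□□■□
10) □□□□■■□
□□□□□■□
□□□□□□□
■■□□□□□
□□□□■□□
11) □□□□■■□
□□□□■■□
□□□□□□□
□□□□□□□
□□□□■■□
12) □□□■□□■
□□□□■■□
□□□□□□□
□□□□□□□
□□□□■■□
13) □□□■□□■
□□□□■■□
□□□□□□□
□□□□□□□
□□□□■■□

6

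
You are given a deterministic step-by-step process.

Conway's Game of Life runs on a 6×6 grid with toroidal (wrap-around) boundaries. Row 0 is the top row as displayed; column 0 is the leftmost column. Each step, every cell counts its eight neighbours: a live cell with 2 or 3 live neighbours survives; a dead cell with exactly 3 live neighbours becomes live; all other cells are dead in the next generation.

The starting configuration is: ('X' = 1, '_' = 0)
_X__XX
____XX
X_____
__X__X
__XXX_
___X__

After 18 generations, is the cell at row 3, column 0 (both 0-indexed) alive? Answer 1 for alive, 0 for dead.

0

step 0: _X__XX
____XX
X_____
__X__X
__XXX_
___X__
step 1: X__X_X
____X_
X___X_
_XX_XX
__X_X_
_____X
step 2: X____X
X__XX_
XX__X_
XXX_X_
XXX_X_
X__X_X
step 3: _X_X__
___XX_
____X_
____X_
____X_
__XX__
step 4: ______
__XXX_
____XX
___XXX
____X_
__XXX_
step 5: ______
___XXX
__X___
___X__
__X___
___XX_
step 6: _____X
___XX_
__X___
__XX__
__X_X_
___X__
step 7: ___X__
___XX_
__X_X_
_XX___
__X_X_
___XX_
step 8: __X___
__X_X_
_XX_X_
_XX___
_XX_X_
__X_X_
step 9: _XX___
__X___
______
X_____
______
__X___
step 10: _XXX__
_XX___
______
______
______
_XX___
step 11: X__X__
_X_X__
______
______
______
_X_X__
step 12: XX_XX_
__X___
______
______
______
__X___
step 13: _X_X__
_XXX__
______
______
______
_XXX__
step 14: X___X_
_X_X__
__X___
______
__X___
_X_X__
step 15: XX_XX_
_XXX__
__X___
______
__X___
_XXX__
step 16: X___X_
X___X_
_XXX__
______
_XXX__
X___X_
step 17: XX_XX_
X_X_X_
_XXX__
______
_XXX__
X_X_X_
step 18: X___X_
X___X_
_XXX__
______
_XXX__
X___X_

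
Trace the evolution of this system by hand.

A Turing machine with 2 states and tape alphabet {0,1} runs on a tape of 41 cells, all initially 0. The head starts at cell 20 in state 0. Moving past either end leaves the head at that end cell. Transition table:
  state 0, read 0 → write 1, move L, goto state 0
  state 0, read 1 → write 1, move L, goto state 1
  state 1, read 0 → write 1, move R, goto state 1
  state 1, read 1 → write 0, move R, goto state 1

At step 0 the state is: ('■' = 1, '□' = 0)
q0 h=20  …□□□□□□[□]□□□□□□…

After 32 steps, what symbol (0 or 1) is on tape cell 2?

t=0: q0 h=20  …□□□□□□[□]□□□□□□…
t=1: q0 h=19  …□□□□□□[□]■□□□□□…
t=2: q0 h=18  …□□□□□□[□]■■□□□□…
t=3: q0 h=17  …□□□□□□[□]■■■□□□…
t=4: q0 h=16  …□□□□□□[□]■■■■□□…
t=5: q0 h=15  …□□□□□□[□]■■■■■□…
t=6: q0 h=14  …□□□□□□[□]■■■■■■…
t=7: q0 h=13  …□□□□□□[□]■■■■■■…
t=8: q0 h=12  …□□□□□□[□]■■■■■■…
t=9: q0 h=11  …□□□□□□[□]■■■■■■…
t=10: q0 h=10  …□□□□□□[□]■■■■■■…
t=11: q0 h= 9  …□□□□□□[□]■■■■■■…
t=12: q0 h= 8  …□□□□□□[□]■■■■■■…
t=13: q0 h= 7  …□□□□□□[□]■■■■■■…
t=14: q0 h= 6  |□□□□□□[□]■■■■■■…
t=15: q0 h= 5  |□□□□□[□]■■■■■■…
t=16: q0 h= 4  |□□□□[□]■■■■■■…
t=17: q0 h= 3  |□□□[□]■■■■■■…
t=18: q0 h= 2  |□□[□]■■■■■■…
t=19: q0 h= 1  |□[□]■■■■■■…
t=20: q0 h= 0  |[□]■■■■■■…
t=21: q0 h= 0  |[■]■■■■■■…
t=22: q1 h= 0  |[■]■■■■■■…
t=23: q1 h= 1  |□[■]■■■■■■…
t=24: q1 h= 2  |□□[■]■■■■■■…
t=25: q1 h= 3  |□□□[■]■■■■■■…
t=26: q1 h= 4  |□□□□[■]■■■■■■…
t=27: q1 h= 5  |□□□□□[■]■■■■■■…
t=28: q1 h= 6  |□□□□□□[■]■■■■■■…
t=29: q1 h= 7  …□□□□□□[■]■■■■■■…
t=30: q1 h= 8  …□□□□□□[■]■■■■■■…
t=31: q1 h= 9  …□□□□□□[■]■■■■■■…
t=32: q1 h=10  …□□□□□□[■]■■■■■■…

0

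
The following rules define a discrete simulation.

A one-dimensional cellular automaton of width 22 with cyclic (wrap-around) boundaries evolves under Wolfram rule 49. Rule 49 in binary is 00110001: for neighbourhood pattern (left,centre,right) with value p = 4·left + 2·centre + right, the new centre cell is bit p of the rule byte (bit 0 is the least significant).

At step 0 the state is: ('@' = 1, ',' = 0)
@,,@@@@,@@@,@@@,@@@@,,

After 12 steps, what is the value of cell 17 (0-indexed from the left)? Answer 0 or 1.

0

t=0: @,,@@@@,@@@,@@@,@@@@,,
t=1: ,@,,,,,@,,,@,,,@,,,,@,
t=2: ,,@@@@,,@@,,@@,,@@@,,@
t=3: @,,,,,@,,,@,,,@,,,,@,,
t=4: ,@@@@,,@@,,@@,,@@@,,@,
t=5: ,,,,,@,,,@,,,@,,,,@,,@
t=6: @@@@,,@@,,@@,,@@@,,@,,
t=7: ,,,,@,,,@,,,@,,,,@,,@,
t=8: @@@,,@@,,@@,,@@@,,@,,@
t=9: ,,,@,,,@,,,@,,,,@,,@,,
t=10: @@,,@@,,@@,,@@@,,@,,@@
t=11: ,,@,,,@,,,@,,,,@,,@,,,
t=12: @,,@@,,@@,,@@@,,@,,@@@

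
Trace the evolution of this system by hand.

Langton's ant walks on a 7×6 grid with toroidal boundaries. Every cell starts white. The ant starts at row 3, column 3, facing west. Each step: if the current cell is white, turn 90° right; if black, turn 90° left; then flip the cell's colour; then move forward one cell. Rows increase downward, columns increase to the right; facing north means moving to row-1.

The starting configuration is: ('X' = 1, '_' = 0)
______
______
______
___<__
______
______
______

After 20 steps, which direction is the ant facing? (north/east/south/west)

k=0  ______
______
______
___<__
______
______
______
k=1  ______
______
___^__
___X__
______
______
______
k=2  ______
______
___X>_
___X__
______
______
______
k=3  ______
______
___XX_
___Xv_
______
______
______
k=4  ______
______
___XX_
___<X_
______
______
______
k=5  ______
______
___XX_
____X_
___v__
______
______
k=6  ______
______
___XX_
____X_
__<X__
______
______
k=7  ______
______
___XX_
__^_X_
__XX__
______
______
k=8  ______
______
___XX_
__X>X_
__XX__
______
______
k=9  ______
______
___XX_
__XXX_
__Xv__
______
______
k=10  ______
______
___XX_
__XXX_
__X_>_
______
______
k=11  ______
______
___XX_
__XXX_
__X_X_
____v_
______
k=12  ______
______
___XX_
__XXX_
__X_X_
___<X_
______
k=13  ______
______
___XX_
__XXX_
__X^X_
___XX_
______
k=14  ______
______
___XX_
__XXX_
__XX>_
___XX_
______
k=15  ______
______
___XX_
__XX^_
__XX__
___XX_
______
k=16  ______
______
___XX_
__X<__
__XX__
___XX_
______
k=17  ______
______
___XX_
__X___
__Xv__
___XX_
______
k=18  ______
______
___XX_
__X___
__X_>_
___XX_
______
k=19  ______
______
___XX_
__X___
__X_X_
___Xv_
______
k=20  ______
______
___XX_
__X___
__X_X_
___X_>
______

east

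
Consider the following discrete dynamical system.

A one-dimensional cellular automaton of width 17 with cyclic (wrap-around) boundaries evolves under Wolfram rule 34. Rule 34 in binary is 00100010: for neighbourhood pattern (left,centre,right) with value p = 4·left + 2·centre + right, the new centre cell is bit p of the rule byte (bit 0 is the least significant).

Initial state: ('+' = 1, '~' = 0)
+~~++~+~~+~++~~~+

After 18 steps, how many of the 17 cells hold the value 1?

5

step 0: +~~++~+~~+~++~~~+
step 1: ~~+~~+~~+~+~~~~+~
step 2: ~+~~+~~+~+~~~~+~~
step 3: +~~+~~+~+~~~~+~~~
step 4: ~~+~~+~+~~~~+~~~+
step 5: ~+~~+~+~~~~+~~~+~
step 6: +~~+~+~~~~+~~~+~~
step 7: ~~+~+~~~~+~~~+~~+
step 8: ~+~+~~~~+~~~+~~+~
step 9: +~+~~~~+~~~+~~+~~
step 10: ~+~~~~+~~~+~~+~~+
step 11: +~~~~+~~~+~~+~~+~
step 12: ~~~~+~~~+~~+~~+~+
step 13: ~~~+~~~+~~+~~+~+~
step 14: ~~+~~~+~~+~~+~+~~
step 15: ~+~~~+~~+~~+~+~~~
step 16: +~~~+~~+~~+~+~~~~
step 17: ~~~+~~+~~+~+~~~~+
step 18: ~~+~~+~~+~+~~~~+~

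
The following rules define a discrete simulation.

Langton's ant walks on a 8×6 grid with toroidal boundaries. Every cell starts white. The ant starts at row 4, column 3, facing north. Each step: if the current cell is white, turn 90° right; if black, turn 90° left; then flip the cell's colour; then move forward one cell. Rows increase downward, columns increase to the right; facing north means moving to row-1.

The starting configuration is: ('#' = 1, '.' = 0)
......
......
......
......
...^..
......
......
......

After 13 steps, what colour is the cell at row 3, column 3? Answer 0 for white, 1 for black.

1

0) ......
......
......
......
...^..
......
......
......
1) ......
......
......
......
...#>.
......
......
......
2) ......
......
......
......
...##.
....v.
......
......
3) ......
......
......
......
...##.
...<#.
......
......
4) ......
......
......
......
...^#.
...##.
......
......
5) ......
......
......
......
..<.#.
...##.
......
......
6) ......
......
......
..^...
..#.#.
...##.
......
......
7) ......
......
......
..#>..
..#.#.
...##.
......
......
8) ......
......
......
..##..
..#v#.
...##.
......
......
9) ......
......
......
..##..
..<##.
...##.
......
......
10) ......
......
......
..##..
...##.
..v##.
......
......
11) ......
......
......
..##..
...##.
.<###.
......
......
12) ......
......
......
..##..
.^.##.
.####.
......
......
13) ......
......
......
..##..
.#>##.
.####.
......
......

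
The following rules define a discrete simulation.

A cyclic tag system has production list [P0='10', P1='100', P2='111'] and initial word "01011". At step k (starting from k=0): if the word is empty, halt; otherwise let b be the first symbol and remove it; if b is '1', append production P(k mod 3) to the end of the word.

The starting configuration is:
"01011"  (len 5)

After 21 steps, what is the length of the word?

20

k=0  "01011"  (len 5)
k=1  "1011"  (len 4)
k=2  "011100"  (len 6)
k=3  "11100"  (len 5)
k=4  "110010"  (len 6)
k=5  "10010100"  (len 8)
k=6  "0010100111"  (len 10)
k=7  "010100111"  (len 9)
k=8  "10100111"  (len 8)
k=9  "0100111111"  (len 10)
k=10  "100111111"  (len 9)
k=11  "00111111100"  (len 11)
k=12  "0111111100"  (len 10)
k=13  "111111100"  (len 9)
k=14  "11111100100"  (len 11)
k=15  "1111100100111"  (len 13)
k=16  "11110010011110"  (len 14)
k=17  "1110010011110100"  (len 16)
k=18  "110010011110100111"  (len 18)
k=19  "1001001111010011110"  (len 19)
k=20  "001001111010011110100"  (len 21)
k=21  "01001111010011110100"  (len 20)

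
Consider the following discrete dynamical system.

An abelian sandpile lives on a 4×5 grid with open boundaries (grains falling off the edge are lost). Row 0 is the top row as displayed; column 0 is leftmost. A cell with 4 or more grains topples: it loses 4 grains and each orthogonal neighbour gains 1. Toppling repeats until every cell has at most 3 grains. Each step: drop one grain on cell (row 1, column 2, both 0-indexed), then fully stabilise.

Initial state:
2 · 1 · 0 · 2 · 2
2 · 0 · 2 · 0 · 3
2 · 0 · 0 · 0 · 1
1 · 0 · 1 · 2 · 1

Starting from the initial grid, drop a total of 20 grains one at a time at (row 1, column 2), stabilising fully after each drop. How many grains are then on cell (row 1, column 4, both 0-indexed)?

0) 2 · 1 · 0 · 2 · 2
2 · 0 · 2 · 0 · 3
2 · 0 · 0 · 0 · 1
1 · 0 · 1 · 2 · 1
1) 2 · 1 · 0 · 2 · 2
2 · 0 · 3 · 0 · 3
2 · 0 · 0 · 0 · 1
1 · 0 · 1 · 2 · 1
2) 2 · 1 · 1 · 2 · 2
2 · 1 · 0 · 1 · 3
2 · 0 · 1 · 0 · 1
1 · 0 · 1 · 2 · 1
3) 2 · 1 · 1 · 2 · 2
2 · 1 · 1 · 1 · 3
2 · 0 · 1 · 0 · 1
1 · 0 · 1 · 2 · 1
4) 2 · 1 · 1 · 2 · 2
2 · 1 · 2 · 1 · 3
2 · 0 · 1 · 0 · 1
1 · 0 · 1 · 2 · 1
5) 2 · 1 · 1 · 2 · 2
2 · 1 · 3 · 1 · 3
2 · 0 · 1 · 0 · 1
1 · 0 · 1 · 2 · 1
6) 2 · 1 · 2 · 2 · 2
2 · 2 · 0 · 2 · 3
2 · 0 · 2 · 0 · 1
1 · 0 · 1 · 2 · 1
7) 2 · 1 · 2 · 2 · 2
2 · 2 · 1 · 2 · 3
2 · 0 · 2 · 0 · 1
1 · 0 · 1 · 2 · 1
8) 2 · 1 · 2 · 2 · 2
2 · 2 · 2 · 2 · 3
2 · 0 · 2 · 0 · 1
1 · 0 · 1 · 2 · 1
9) 2 · 1 · 2 · 2 · 2
2 · 2 · 3 · 2 · 3
2 · 0 · 2 · 0 · 1
1 · 0 · 1 · 2 · 1
10) 2 · 1 · 3 · 2 · 2
2 · 3 · 0 · 3 · 3
2 · 0 · 3 · 0 · 1
1 · 0 · 1 · 2 · 1
11) 2 · 1 · 3 · 2 · 2
2 · 3 · 1 · 3 · 3
2 · 0 · 3 · 0 · 1
1 · 0 · 1 · 2 · 1
12) 2 · 1 · 3 · 2 · 2
2 · 3 · 2 · 3 · 3
2 · 0 · 3 · 0 · 1
1 · 0 · 1 · 2 · 1
13) 2 · 1 · 3 · 2 · 2
2 · 3 · 3 · 3 · 3
2 · 0 · 3 · 0 · 1
1 · 0 · 1 · 2 · 1
14) 2 · 3 · 2 · 1 · 0
3 · 1 · 0 · 3 · 1
2 · 2 · 1 · 2 · 2
1 · 0 · 2 · 2 · 1
15) 2 · 3 · 2 · 1 · 0
3 · 1 · 1 · 3 · 1
2 · 2 · 1 · 2 · 2
1 · 0 · 2 · 2 · 1
16) 2 · 3 · 2 · 1 · 0
3 · 1 · 2 · 3 · 1
2 · 2 · 1 · 2 · 2
1 · 0 · 2 · 2 · 1
17) 2 · 3 · 2 · 1 · 0
3 · 1 · 3 · 3 · 1
2 · 2 · 1 · 2 · 2
1 · 0 · 2 · 2 · 1
18) 2 · 3 · 3 · 2 · 0
3 · 2 · 1 · 0 · 2
2 · 2 · 2 · 3 · 2
1 · 0 · 2 · 2 · 1
19) 2 · 3 · 3 · 2 · 0
3 · 2 · 2 · 0 · 2
2 · 2 · 2 · 3 · 2
1 · 0 · 2 · 2 · 1
20) 2 · 3 · 3 · 2 · 0
3 · 2 · 3 · 0 · 2
2 · 2 · 2 · 3 · 2
1 · 0 · 2 · 2 · 1

2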